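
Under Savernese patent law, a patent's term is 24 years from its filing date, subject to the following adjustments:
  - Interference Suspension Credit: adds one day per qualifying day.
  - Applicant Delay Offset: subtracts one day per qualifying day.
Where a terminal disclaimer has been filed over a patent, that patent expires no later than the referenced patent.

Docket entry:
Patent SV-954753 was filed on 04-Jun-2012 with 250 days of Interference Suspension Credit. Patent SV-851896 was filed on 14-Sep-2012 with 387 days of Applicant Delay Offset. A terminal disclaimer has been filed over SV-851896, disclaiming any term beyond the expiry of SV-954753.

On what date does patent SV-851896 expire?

Natural term of SV-851896:
  Base: filing + 24 years → 14 September 2036.
  Applicant Delay Offset: −387 days → 24 August 2035.
Expiry of referenced patent SV-954753:
  Base: filing + 24 years → 4 June 2036.
  Interference Suspension Credit: +250 days → 9 February 2037.
Terminal disclaimer: SV-851896 expires on the earlier of 24 August 2035 and 9 February 2037.

August 24, 2035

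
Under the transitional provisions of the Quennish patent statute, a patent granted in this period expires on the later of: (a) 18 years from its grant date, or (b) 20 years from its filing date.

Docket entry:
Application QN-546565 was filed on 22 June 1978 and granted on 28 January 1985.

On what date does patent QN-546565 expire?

(a) grant + 18 years → 28 January 2003.
(b) filing + 20 years → 22 June 1998.
Later of the two: 28 January 2003.

2003-01-28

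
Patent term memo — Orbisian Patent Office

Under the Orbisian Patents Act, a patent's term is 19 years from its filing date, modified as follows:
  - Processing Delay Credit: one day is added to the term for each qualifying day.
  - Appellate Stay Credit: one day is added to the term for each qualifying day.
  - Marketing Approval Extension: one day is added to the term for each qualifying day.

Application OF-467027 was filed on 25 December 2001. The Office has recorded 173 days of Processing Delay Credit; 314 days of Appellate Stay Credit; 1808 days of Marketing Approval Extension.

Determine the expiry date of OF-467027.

Base term: filing date + 19 years → 25 December 2020.
Processing Delay Credit: +173 days → 16 June 2021.
Appellate Stay Credit: +314 days → 26 April 2022.
Marketing Approval Extension: +1808 days → 8 April 2027.

2027-04-08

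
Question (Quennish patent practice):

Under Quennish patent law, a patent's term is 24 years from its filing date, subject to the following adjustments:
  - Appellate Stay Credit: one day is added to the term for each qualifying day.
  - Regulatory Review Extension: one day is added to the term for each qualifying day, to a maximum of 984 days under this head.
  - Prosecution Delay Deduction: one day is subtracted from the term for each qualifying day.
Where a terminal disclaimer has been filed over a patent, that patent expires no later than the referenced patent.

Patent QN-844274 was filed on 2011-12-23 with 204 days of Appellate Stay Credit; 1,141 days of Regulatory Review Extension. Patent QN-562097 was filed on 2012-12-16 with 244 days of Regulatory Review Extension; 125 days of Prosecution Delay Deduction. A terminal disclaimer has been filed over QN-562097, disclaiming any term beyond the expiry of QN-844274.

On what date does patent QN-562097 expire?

2037-04-14

Natural term of QN-562097:
  Base: filing + 24 years → 16 December 2036.
  Regulatory Review Extension: 244 days (within the 984-day cap) → +244 days → 17 August 2037.
  Prosecution Delay Deduction: −125 days → 14 April 2037.
Expiry of referenced patent QN-844274:
  Base: filing + 24 years → 23 December 2035.
  Appellate Stay Credit: +204 days → 14 July 2036.
  Regulatory Review Extension: 1141 days claimed exceeds the 984-day cap, so +984 days → 25 March 2039.
Terminal disclaimer: QN-562097 expires on the earlier of 14 April 2037 and 25 March 2039.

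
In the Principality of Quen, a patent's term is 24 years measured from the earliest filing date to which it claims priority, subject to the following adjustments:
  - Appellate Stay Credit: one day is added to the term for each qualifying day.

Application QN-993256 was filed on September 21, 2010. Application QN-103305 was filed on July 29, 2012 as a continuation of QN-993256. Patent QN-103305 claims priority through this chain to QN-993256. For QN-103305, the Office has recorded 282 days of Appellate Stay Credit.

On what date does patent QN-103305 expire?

2035-06-30

Earliest priority filing: 21 September 2010.
Base term: 21 September 2010 + 24 years → 21 September 2034.
Appellate Stay Credit: +282 days → 30 June 2035.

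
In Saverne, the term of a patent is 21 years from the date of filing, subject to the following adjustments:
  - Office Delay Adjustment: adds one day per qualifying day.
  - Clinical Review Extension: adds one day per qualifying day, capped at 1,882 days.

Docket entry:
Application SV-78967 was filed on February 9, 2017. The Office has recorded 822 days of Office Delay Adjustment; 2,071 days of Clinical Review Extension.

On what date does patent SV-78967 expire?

Base term: filing date + 21 years → 9 February 2038.
Office Delay Adjustment: +822 days → 11 May 2040.
Clinical Review Extension: 2071 days claimed exceeds the 1882-day cap, so +1882 days → 6 July 2045.

2045-07-06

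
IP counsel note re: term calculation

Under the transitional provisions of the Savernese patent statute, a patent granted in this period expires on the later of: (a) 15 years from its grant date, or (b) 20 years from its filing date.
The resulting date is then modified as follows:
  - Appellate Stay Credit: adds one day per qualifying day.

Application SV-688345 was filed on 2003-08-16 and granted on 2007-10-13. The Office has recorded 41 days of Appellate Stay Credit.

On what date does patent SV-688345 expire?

(a) grant + 15 years → 13 October 2022.
(b) filing + 20 years → 16 August 2023.
Later of the two: 16 August 2023.
Appellate Stay Credit: +41 days → 26 September 2023.

2023-09-26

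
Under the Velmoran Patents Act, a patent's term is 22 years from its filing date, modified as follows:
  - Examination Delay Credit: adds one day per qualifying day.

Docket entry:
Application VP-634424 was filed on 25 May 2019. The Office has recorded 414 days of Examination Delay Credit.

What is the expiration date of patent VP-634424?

Base term: filing date + 22 years → 25 May 2041.
Examination Delay Credit: +414 days → 13 July 2042.

2042-07-13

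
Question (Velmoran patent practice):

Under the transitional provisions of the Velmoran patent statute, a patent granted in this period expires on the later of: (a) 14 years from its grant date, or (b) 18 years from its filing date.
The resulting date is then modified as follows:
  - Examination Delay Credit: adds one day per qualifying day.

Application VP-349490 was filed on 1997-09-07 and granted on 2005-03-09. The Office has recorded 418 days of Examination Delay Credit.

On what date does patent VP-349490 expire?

(a) grant + 14 years → 9 March 2019.
(b) filing + 18 years → 7 September 2015.
Later of the two: 9 March 2019.
Examination Delay Credit: +418 days → 30 April 2020.

2020-04-30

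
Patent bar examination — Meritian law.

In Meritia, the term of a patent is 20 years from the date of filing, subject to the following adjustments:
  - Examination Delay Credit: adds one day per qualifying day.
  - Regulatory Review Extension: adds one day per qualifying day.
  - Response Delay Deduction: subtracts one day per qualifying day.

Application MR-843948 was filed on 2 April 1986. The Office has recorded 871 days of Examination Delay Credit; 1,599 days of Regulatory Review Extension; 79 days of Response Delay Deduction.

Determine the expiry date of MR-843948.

Base term: filing date + 20 years → 2 April 2006.
Examination Delay Credit: +871 days → 20 August 2008.
Regulatory Review Extension: +1599 days → 5 January 2013.
Response Delay Deduction: −79 days → 18 October 2012.

October 18, 2012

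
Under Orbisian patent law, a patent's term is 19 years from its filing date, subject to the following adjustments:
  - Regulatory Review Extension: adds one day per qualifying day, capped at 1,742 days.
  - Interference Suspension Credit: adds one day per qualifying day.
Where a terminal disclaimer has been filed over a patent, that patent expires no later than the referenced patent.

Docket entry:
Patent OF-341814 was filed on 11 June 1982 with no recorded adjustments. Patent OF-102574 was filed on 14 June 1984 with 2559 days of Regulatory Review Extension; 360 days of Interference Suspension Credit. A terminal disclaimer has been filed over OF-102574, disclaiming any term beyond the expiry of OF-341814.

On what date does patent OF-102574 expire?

2001-06-11

Natural term of OF-102574:
  Base: filing + 19 years → 14 June 2003.
  Regulatory Review Extension: 2559 days claimed exceeds the 1742-day cap, so +1742 days → 21 March 2008.
  Interference Suspension Credit: +360 days → 16 March 2009.
Expiry of referenced patent OF-341814:
  Base: filing + 19 years → 11 June 2001.
Terminal disclaimer: OF-102574 expires on the earlier of 16 March 2009 and 11 June 2001.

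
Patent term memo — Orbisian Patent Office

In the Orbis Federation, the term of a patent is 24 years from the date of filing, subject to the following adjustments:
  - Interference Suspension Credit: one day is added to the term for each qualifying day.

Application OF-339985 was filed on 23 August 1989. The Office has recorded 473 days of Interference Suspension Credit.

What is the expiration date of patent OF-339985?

Base term: filing date + 24 years → 23 August 2013.
Interference Suspension Credit: +473 days → 9 December 2014.

December 9, 2014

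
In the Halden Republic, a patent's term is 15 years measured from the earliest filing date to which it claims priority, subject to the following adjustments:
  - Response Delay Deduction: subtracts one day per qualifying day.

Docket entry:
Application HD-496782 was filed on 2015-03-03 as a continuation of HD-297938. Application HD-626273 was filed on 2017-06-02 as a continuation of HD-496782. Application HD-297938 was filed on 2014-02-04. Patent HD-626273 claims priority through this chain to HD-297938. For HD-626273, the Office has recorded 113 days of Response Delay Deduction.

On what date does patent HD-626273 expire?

Earliest priority filing: 4 February 2014.
Base term: 4 February 2014 + 15 years → 4 February 2029.
Response Delay Deduction: −113 days → 14 October 2028.

October 14, 2028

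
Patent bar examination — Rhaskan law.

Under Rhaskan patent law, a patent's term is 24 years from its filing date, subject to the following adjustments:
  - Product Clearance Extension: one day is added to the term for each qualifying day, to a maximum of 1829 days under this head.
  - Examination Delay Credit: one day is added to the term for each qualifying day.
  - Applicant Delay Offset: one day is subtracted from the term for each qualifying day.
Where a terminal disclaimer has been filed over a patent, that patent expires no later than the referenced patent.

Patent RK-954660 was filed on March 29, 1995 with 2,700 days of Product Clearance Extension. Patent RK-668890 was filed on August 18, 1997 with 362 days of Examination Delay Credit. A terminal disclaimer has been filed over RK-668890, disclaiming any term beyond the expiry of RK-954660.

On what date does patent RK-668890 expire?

2022-08-15

Natural term of RK-668890:
  Base: filing + 24 years → 18 August 2021.
  Examination Delay Credit: +362 days → 15 August 2022.
Expiry of referenced patent RK-954660:
  Base: filing + 24 years → 29 March 2019.
  Product Clearance Extension: 2700 days claimed exceeds the 1829-day cap, so +1829 days → 31 March 2024.
Terminal disclaimer: RK-668890 expires on the earlier of 15 August 2022 and 31 March 2024.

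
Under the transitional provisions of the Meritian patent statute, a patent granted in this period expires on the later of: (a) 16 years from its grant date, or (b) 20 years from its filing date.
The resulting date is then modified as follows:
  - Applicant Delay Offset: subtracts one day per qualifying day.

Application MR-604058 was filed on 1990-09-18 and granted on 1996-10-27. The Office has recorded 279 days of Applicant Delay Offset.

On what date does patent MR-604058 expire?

2012-01-22

(a) grant + 16 years → 27 October 2012.
(b) filing + 20 years → 18 September 2010.
Later of the two: 27 October 2012.
Applicant Delay Offset: −279 days → 22 January 2012.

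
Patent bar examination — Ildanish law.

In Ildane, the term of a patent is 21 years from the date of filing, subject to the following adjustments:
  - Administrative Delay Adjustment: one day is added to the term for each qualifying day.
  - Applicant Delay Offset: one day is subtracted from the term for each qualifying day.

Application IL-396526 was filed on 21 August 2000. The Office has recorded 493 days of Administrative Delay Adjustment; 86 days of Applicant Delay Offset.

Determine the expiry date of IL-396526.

October 2, 2022

Base term: filing date + 21 years → 21 August 2021.
Administrative Delay Adjustment: +493 days → 27 December 2022.
Applicant Delay Offset: −86 days → 2 October 2022.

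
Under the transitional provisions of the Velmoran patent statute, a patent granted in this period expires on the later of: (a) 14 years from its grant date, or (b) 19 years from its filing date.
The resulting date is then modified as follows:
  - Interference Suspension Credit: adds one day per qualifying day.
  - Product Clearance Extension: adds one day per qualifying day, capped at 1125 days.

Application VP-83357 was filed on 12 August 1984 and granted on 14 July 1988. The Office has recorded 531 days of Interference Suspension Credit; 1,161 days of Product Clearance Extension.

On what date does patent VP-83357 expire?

(a) grant + 14 years → 14 July 2002.
(b) filing + 19 years → 12 August 2003.
Later of the two: 12 August 2003.
Interference Suspension Credit: +531 days → 24 January 2005.
Product Clearance Extension: 1161 days claimed exceeds the 1125-day cap, so +1125 days → 23 February 2008.

February 23, 2008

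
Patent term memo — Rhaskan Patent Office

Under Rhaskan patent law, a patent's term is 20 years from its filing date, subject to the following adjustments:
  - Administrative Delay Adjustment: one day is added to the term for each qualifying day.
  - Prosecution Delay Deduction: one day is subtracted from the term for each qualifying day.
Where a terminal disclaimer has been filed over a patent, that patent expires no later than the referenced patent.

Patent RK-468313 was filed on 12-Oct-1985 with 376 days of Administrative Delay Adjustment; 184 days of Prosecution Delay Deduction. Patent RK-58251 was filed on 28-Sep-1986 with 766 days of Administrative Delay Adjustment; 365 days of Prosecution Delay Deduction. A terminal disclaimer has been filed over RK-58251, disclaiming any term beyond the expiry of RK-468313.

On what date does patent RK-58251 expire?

Natural term of RK-58251:
  Base: filing + 20 years → 28 September 2006.
  Administrative Delay Adjustment: +766 days → 2 November 2008.
  Prosecution Delay Deduction: −365 days → 3 November 2007.
Expiry of referenced patent RK-468313:
  Base: filing + 20 years → 12 October 2005.
  Administrative Delay Adjustment: +376 days → 23 October 2006.
  Prosecution Delay Deduction: −184 days → 22 April 2006.
Terminal disclaimer: RK-58251 expires on the earlier of 3 November 2007 and 22 April 2006.

2006-04-22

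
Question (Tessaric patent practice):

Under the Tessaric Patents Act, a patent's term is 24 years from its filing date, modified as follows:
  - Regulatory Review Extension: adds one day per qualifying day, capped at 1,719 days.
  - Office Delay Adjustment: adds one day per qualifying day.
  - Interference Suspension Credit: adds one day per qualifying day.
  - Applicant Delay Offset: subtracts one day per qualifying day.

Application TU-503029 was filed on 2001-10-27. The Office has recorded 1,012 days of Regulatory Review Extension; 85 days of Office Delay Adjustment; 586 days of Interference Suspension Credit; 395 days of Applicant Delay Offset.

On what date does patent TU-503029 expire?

Base term: filing date + 24 years → 27 October 2025.
Regulatory Review Extension: 1012 days (within the 1719-day cap) → +1012 days → 4 August 2028.
Office Delay Adjustment: +85 days → 28 October 2028.
Interference Suspension Credit: +586 days → 6 June 2030.
Applicant Delay Offset: −395 days → 7 May 2029.

May 7, 2029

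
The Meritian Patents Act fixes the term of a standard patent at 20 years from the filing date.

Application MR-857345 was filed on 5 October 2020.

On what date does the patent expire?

Filing date + 20 years → 5 October 2040.

October 5, 2040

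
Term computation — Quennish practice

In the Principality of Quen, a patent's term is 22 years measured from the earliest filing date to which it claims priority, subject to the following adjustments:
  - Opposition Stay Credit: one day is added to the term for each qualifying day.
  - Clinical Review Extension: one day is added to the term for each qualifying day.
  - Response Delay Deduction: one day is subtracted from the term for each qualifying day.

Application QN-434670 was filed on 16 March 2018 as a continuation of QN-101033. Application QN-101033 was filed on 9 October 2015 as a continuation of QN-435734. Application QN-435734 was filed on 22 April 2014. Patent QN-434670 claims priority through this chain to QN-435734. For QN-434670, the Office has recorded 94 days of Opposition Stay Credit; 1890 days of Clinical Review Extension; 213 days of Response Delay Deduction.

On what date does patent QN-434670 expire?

Earliest priority filing: 22 April 2014.
Base term: 22 April 2014 + 22 years → 22 April 2036.
Opposition Stay Credit: +94 days → 25 July 2036.
Clinical Review Extension: +1890 days → 27 September 2041.
Response Delay Deduction: −213 days → 26 February 2041.

2041-02-26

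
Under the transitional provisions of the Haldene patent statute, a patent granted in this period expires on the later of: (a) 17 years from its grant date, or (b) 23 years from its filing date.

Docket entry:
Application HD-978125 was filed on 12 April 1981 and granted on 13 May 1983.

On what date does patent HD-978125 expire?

(a) grant + 17 years → 13 May 2000.
(b) filing + 23 years → 12 April 2004.
Later of the two: 12 April 2004.

2004-04-12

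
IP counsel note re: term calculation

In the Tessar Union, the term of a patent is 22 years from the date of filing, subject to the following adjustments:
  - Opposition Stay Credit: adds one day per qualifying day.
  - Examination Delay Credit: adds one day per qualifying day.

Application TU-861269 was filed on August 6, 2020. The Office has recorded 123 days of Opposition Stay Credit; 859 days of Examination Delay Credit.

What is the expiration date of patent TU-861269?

2045-04-14

Base term: filing date + 22 years → 6 August 2042.
Opposition Stay Credit: +123 days → 7 December 2042.
Examination Delay Credit: +859 days → 14 April 2045.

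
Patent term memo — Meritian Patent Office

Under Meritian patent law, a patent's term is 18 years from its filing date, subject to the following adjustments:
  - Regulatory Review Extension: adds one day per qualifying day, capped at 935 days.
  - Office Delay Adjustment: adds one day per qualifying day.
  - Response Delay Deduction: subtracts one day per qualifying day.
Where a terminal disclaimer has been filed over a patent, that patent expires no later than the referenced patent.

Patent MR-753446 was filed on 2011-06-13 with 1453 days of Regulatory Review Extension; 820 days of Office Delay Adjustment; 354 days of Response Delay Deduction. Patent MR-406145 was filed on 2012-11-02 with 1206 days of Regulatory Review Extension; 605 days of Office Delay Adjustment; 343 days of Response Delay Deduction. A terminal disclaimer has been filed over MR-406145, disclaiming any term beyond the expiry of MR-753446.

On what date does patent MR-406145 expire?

Natural term of MR-406145:
  Base: filing + 18 years → 2 November 2030.
  Regulatory Review Extension: 1206 days claimed exceeds the 935-day cap, so +935 days → 25 May 2033.
  Office Delay Adjustment: +605 days → 20 January 2035.
  Response Delay Deduction: −343 days → 11 February 2034.
Expiry of referenced patent MR-753446:
  Base: filing + 18 years → 13 June 2029.
  Regulatory Review Extension: 1453 days claimed exceeds the 935-day cap, so +935 days → 4 January 2032.
  Office Delay Adjustment: +820 days → 3 April 2034.
  Response Delay Deduction: −354 days → 14 April 2033.
Terminal disclaimer: MR-406145 expires on the earlier of 11 February 2034 and 14 April 2033.

2033-04-14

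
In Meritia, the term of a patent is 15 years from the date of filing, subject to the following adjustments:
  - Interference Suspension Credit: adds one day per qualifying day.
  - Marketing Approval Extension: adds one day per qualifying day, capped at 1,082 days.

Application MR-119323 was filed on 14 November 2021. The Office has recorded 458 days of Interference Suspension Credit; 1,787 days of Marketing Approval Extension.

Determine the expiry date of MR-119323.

February 1, 2041

Base term: filing date + 15 years → 14 November 2036.
Interference Suspension Credit: +458 days → 15 February 2038.
Marketing Approval Extension: 1787 days claimed exceeds the 1082-day cap, so +1082 days → 1 February 2041.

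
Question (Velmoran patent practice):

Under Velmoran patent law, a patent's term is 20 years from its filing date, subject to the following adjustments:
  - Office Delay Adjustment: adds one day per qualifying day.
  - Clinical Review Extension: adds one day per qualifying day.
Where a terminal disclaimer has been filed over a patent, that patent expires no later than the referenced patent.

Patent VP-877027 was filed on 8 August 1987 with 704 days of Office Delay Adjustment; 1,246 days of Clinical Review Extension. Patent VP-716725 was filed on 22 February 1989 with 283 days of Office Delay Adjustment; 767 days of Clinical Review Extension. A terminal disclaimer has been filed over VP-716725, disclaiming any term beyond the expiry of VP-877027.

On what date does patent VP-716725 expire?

Natural term of VP-716725:
  Base: filing + 20 years → 22 February 2009.
  Office Delay Adjustment: +283 days → 2 December 2009.
  Clinical Review Extension: +767 days → 8 January 2012.
Expiry of referenced patent VP-877027:
  Base: filing + 20 years → 8 August 2007.
  Office Delay Adjustment: +704 days → 12 July 2009.
  Clinical Review Extension: +1246 days → 9 December 2012.
Terminal disclaimer: VP-716725 expires on the earlier of 8 January 2012 and 9 December 2012.

2012-01-08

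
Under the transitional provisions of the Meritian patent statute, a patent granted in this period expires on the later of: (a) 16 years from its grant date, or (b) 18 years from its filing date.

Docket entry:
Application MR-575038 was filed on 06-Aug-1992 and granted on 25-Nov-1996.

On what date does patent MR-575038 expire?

(a) grant + 16 years → 25 November 2012.
(b) filing + 18 years → 6 August 2010.
Later of the two: 25 November 2012.

November 25, 2012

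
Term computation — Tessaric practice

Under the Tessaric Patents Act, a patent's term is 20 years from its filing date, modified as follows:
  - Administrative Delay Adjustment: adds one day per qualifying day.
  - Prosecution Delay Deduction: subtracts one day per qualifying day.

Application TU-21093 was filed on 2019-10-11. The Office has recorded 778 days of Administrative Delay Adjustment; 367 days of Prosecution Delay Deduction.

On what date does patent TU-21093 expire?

November 25, 2040

Base term: filing date + 20 years → 11 October 2039.
Administrative Delay Adjustment: +778 days → 27 November 2041.
Prosecution Delay Deduction: −367 days → 25 November 2040.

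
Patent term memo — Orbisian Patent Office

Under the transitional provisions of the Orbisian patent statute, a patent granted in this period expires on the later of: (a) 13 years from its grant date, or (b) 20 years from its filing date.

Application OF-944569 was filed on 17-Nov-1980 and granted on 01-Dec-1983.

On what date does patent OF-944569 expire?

(a) grant + 13 years → 1 December 1996.
(b) filing + 20 years → 17 November 2000.
Later of the two: 17 November 2000.

November 17, 2000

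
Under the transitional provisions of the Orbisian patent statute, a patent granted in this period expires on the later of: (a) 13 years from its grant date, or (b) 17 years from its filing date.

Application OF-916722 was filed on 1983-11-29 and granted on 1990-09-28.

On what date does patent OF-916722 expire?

2003-09-28

(a) grant + 13 years → 28 September 2003.
(b) filing + 17 years → 29 November 2000.
Later of the two: 28 September 2003.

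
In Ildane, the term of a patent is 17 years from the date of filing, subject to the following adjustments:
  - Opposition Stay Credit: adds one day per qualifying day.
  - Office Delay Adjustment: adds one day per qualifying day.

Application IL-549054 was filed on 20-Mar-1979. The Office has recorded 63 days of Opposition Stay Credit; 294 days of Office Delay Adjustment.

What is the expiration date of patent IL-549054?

Base term: filing date + 17 years → 20 March 1996.
Opposition Stay Credit: +63 days → 22 May 1996.
Office Delay Adjustment: +294 days → 12 March 1997.

1997-03-12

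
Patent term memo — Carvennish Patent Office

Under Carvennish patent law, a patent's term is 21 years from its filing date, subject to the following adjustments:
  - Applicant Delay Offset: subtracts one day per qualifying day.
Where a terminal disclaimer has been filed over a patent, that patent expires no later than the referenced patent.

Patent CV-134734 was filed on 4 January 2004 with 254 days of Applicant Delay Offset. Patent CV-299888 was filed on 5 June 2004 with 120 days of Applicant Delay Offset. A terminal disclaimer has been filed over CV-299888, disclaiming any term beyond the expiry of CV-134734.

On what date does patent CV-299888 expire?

Natural term of CV-299888:
  Base: filing + 21 years → 5 June 2025.
  Applicant Delay Offset: −120 days → 5 February 2025.
Expiry of referenced patent CV-134734:
  Base: filing + 21 years → 4 January 2025.
  Applicant Delay Offset: −254 days → 25 April 2024.
Terminal disclaimer: CV-299888 expires on the earlier of 5 February 2025 and 25 April 2024.

2024-04-25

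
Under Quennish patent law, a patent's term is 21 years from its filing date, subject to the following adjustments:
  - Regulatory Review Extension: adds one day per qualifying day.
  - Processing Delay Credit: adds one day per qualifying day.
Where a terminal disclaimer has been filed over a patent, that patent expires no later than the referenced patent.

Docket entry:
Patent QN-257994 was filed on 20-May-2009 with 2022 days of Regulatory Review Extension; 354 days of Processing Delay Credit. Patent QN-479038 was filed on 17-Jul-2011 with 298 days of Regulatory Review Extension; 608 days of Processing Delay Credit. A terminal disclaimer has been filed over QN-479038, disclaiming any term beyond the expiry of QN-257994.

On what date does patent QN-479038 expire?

Natural term of QN-479038:
  Base: filing + 21 years → 17 July 2032.
  Regulatory Review Extension: +298 days → 11 May 2033.
  Processing Delay Credit: +608 days → 9 January 2035.
Expiry of referenced patent QN-257994:
  Base: filing + 21 years → 20 May 2030.
  Regulatory Review Extension: +2022 days → 2 December 2035.
  Processing Delay Credit: +354 days → 20 November 2036.
Terminal disclaimer: QN-479038 expires on the earlier of 9 January 2035 and 20 November 2036.

2035-01-09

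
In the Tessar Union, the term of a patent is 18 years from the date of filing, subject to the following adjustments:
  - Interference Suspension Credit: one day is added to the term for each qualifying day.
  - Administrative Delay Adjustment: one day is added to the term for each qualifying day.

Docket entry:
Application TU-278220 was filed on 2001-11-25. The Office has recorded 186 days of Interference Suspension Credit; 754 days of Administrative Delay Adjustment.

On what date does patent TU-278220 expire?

2022-06-22

Base term: filing date + 18 years → 25 November 2019.
Interference Suspension Credit: +186 days → 29 May 2020.
Administrative Delay Adjustment: +754 days → 22 June 2022.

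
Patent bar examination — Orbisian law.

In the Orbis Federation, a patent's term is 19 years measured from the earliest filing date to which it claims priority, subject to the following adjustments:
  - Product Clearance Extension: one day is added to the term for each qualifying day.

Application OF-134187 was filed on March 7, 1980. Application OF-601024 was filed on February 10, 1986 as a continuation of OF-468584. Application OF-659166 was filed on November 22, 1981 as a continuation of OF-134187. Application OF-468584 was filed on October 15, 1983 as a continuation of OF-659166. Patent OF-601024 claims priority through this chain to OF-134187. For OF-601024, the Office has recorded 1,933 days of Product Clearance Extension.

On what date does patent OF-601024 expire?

Earliest priority filing: 7 March 1980.
Base term: 7 March 1980 + 19 years → 7 March 1999.
Product Clearance Extension: +1933 days → 21 June 2004.

June 21, 2004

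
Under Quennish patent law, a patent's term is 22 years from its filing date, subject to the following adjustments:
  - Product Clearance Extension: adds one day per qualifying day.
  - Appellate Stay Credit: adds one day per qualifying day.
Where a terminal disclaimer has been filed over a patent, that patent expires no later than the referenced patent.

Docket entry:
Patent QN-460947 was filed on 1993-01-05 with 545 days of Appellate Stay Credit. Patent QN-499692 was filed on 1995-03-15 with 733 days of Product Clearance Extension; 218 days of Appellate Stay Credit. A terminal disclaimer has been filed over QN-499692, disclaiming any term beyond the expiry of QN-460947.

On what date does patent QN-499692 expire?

Natural term of QN-499692:
  Base: filing + 22 years → 15 March 2017.
  Product Clearance Extension: +733 days → 18 March 2019.
  Appellate Stay Credit: +218 days → 22 October 2019.
Expiry of referenced patent QN-460947:
  Base: filing + 22 years → 5 January 2015.
  Appellate Stay Credit: +545 days → 3 July 2016.
Terminal disclaimer: QN-499692 expires on the earlier of 22 October 2019 and 3 July 2016.

July 3, 2016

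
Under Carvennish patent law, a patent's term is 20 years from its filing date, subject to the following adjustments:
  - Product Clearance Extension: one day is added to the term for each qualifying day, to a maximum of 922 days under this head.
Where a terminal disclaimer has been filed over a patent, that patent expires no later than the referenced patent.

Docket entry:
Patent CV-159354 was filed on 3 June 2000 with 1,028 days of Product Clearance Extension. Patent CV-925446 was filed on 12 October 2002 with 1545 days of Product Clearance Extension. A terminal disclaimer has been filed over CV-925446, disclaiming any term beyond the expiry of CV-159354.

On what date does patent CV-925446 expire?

2022-12-12

Natural term of CV-925446:
  Base: filing + 20 years → 12 October 2022.
  Product Clearance Extension: 1545 days claimed exceeds the 922-day cap, so +922 days → 21 April 2025.
Expiry of referenced patent CV-159354:
  Base: filing + 20 years → 3 June 2020.
  Product Clearance Extension: 1028 days claimed exceeds the 922-day cap, so +922 days → 12 December 2022.
Terminal disclaimer: CV-925446 expires on the earlier of 21 April 2025 and 12 December 2022.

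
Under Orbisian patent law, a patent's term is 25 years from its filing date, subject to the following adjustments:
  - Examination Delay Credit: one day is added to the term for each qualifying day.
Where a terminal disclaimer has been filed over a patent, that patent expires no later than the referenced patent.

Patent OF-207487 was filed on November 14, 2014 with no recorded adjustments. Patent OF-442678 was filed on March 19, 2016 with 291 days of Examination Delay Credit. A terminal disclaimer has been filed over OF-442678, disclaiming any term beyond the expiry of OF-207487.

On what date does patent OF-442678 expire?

November 14, 2039

Natural term of OF-442678:
  Base: filing + 25 years → 19 March 2041.
  Examination Delay Credit: +291 days → 4 January 2042.
Expiry of referenced patent OF-207487:
  Base: filing + 25 years → 14 November 2039.
Terminal disclaimer: OF-442678 expires on the earlier of 4 January 2042 and 14 November 2039.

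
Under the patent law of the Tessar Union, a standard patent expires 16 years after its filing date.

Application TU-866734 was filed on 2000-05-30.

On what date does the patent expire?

2016-05-30

Filing date + 16 years → 30 May 2016.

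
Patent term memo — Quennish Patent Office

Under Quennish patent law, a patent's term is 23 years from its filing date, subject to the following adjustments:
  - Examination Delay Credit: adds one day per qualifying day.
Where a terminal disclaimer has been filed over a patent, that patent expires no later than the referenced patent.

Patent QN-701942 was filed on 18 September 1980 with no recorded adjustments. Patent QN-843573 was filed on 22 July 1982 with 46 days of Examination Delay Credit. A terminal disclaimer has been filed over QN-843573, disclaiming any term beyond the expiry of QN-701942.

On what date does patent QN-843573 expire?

Natural term of QN-843573:
  Base: filing + 23 years → 22 July 2005.
  Examination Delay Credit: +46 days → 6 September 2005.
Expiry of referenced patent QN-701942:
  Base: filing + 23 years → 18 September 2003.
Terminal disclaimer: QN-843573 expires on the earlier of 6 September 2005 and 18 September 2003.

September 18, 2003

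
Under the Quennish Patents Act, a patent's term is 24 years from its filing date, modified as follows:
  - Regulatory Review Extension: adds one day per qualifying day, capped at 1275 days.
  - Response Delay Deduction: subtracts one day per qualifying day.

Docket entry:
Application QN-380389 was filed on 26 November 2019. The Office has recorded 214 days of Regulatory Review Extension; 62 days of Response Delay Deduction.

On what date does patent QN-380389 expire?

April 26, 2044

Base term: filing date + 24 years → 26 November 2043.
Regulatory Review Extension: 214 days (within the 1275-day cap) → +214 days → 27 June 2044.
Response Delay Deduction: −62 days → 26 April 2044.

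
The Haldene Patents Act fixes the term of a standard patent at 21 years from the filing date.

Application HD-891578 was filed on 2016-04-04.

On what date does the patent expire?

April 4, 2037

Filing date + 21 years → 4 April 2037.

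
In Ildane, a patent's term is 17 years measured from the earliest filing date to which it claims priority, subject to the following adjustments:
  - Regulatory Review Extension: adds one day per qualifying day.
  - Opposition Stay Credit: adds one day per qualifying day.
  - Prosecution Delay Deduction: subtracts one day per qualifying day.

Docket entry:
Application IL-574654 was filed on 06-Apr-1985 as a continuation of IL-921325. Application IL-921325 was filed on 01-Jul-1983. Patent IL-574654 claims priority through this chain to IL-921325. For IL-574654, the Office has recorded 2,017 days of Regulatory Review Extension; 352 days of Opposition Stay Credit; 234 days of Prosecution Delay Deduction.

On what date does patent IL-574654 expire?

2006-05-06

Earliest priority filing: 1 July 1983.
Base term: 1 July 1983 + 17 years → 1 July 2000.
Regulatory Review Extension: +2017 days → 8 January 2006.
Opposition Stay Credit: +352 days → 26 December 2006.
Prosecution Delay Deduction: −234 days → 6 May 2006.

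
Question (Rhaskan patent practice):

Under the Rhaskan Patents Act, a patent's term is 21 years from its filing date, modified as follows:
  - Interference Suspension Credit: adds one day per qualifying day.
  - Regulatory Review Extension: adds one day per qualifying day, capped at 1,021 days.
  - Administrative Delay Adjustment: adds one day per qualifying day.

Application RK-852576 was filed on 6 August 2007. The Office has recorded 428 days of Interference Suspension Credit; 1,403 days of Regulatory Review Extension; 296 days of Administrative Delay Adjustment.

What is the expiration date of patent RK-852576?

2033-05-17

Base term: filing date + 21 years → 6 August 2028.
Interference Suspension Credit: +428 days → 8 October 2029.
Regulatory Review Extension: 1403 days claimed exceeds the 1021-day cap, so +1021 days → 25 July 2032.
Administrative Delay Adjustment: +296 days → 17 May 2033.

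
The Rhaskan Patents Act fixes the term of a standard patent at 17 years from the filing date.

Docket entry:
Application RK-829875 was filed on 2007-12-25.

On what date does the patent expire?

December 25, 2024

Filing date + 17 years → 25 December 2024.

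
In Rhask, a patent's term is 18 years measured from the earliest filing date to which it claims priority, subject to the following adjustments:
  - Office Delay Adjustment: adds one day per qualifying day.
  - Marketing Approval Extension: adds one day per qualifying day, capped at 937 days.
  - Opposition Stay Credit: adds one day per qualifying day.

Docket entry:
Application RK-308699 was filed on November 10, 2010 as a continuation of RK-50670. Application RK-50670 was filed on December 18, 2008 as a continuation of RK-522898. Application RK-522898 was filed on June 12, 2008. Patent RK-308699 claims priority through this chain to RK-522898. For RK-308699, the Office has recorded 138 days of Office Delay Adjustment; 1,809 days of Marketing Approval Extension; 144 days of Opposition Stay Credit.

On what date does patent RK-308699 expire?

Earliest priority filing: 12 June 2008.
Base term: 12 June 2008 + 18 years → 12 June 2026.
Office Delay Adjustment: +138 days → 28 October 2026.
Marketing Approval Extension: 1809 days claimed exceeds the 937-day cap, so +937 days → 22 May 2029.
Opposition Stay Credit: +144 days → 13 October 2029.

October 13, 2029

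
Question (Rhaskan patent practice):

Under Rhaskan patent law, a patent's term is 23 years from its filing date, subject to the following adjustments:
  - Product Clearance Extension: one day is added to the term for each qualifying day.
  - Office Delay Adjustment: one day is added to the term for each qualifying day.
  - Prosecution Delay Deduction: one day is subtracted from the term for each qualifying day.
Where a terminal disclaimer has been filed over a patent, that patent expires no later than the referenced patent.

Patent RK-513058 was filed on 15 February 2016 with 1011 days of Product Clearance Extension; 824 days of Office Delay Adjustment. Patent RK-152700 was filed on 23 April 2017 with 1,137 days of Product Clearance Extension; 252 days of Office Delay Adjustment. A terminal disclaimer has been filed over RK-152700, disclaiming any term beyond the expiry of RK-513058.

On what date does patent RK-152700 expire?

February 11, 2044

Natural term of RK-152700:
  Base: filing + 23 years → 23 April 2040.
  Product Clearance Extension: +1137 days → 4 June 2043.
  Office Delay Adjustment: +252 days → 11 February 2044.
Expiry of referenced patent RK-513058:
  Base: filing + 23 years → 15 February 2039.
  Product Clearance Extension: +1011 days → 22 November 2041.
  Office Delay Adjustment: +824 days → 24 February 2044.
Terminal disclaimer: RK-152700 expires on the earlier of 11 February 2044 and 24 February 2044.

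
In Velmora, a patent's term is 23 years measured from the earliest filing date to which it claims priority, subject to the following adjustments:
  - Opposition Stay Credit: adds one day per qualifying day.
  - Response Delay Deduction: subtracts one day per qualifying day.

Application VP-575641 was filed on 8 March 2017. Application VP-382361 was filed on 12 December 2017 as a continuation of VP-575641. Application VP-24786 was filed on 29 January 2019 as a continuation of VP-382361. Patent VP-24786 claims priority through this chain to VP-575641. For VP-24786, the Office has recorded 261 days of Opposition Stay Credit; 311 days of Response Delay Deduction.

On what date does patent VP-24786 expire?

January 18, 2040

Earliest priority filing: 8 March 2017.
Base term: 8 March 2017 + 23 years → 8 March 2040.
Opposition Stay Credit: +261 days → 24 November 2040.
Response Delay Deduction: −311 days → 18 January 2040.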